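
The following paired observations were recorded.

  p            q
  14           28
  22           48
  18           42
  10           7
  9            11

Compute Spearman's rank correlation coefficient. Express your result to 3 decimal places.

Rank p: 3, 5, 4, 2, 1
Rank q: 3, 5, 4, 1, 2
d = rank(p) − rank(q): 0, 0, 0, 1, -1; Σd² = 2
ρ = 1 − 6Σd² / [n(n²−1)] = 1 − 6×2 / (5×24) = 1 − 12/120 ≈ 0.900

0.900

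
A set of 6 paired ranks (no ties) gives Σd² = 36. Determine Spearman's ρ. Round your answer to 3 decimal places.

ρ = 1 − 6Σd² / [n(n²−1)] = 1 − 6×36 / (6×35)
  = 1 − 216/210 = 1 − 1.0286 ≈ -0.029

-0.029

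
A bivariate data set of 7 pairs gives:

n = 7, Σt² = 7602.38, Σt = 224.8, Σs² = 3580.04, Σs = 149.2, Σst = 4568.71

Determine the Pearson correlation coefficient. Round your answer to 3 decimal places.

-0.569

r = (nΣst − ΣsΣt) / √[(nΣs² − (Σs)²)(nΣt² − (Σt)²)]
Numerator: 7×4568.71 − 149.2×224.8 = -1559.19
Denominator: √[(25060.28 − 22260.64)(53216.66 − 50535.04)] = √[2799.64 × 2681.62] = 2739.9946
r = -1559.19 / 2739.9946 ≈ -0.569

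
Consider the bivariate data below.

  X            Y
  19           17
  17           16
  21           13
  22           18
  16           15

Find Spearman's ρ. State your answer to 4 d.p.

Rank X: 3, 2, 4, 5, 1
Rank Y: 4, 3, 1, 5, 2
d = rank(X) − rank(Y): -1, -1, 3, 0, -1; Σd² = 12
ρ = 1 − 6Σd² / [n(n²−1)] = 1 − 6×12 / (5×24) = 1 − 72/120 ≈ 0.4000

0.4000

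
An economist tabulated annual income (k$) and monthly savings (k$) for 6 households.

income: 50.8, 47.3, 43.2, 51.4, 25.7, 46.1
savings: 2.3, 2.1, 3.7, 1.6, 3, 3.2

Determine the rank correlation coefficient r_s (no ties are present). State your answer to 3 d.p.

Rank income: 5, 4, 2, 6, 1, 3
Rank savings: 3, 2, 6, 1, 4, 5
d = rank(income) − rank(savings): 2, 2, -4, 5, -3, -2; Σd² = 62
ρ = 1 − 6Σd² / [n(n²−1)] = 1 − 6×62 / (6×35) = 1 − 372/210 ≈ -0.771

-0.771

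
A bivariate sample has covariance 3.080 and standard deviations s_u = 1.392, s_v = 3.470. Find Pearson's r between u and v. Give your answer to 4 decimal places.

0.6376

r = Cov(u,v) / (s_u · s_v) = 3.080 / (1.392 × 3.470)
  = 3.080 / 4.8302 ≈ 0.6376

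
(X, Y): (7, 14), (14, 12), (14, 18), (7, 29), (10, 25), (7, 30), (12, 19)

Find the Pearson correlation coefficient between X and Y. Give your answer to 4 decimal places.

n = 7, ΣX = 71, ΣY = 147, ΣX² = 783, ΣY² = 3391, ΣXY = 1409
nΣXY − ΣXΣY = 9863 − 10437 = -574
nΣX² − (ΣX)² = 5481 − 5041 = 440; nΣY² − (ΣY)² = 23737 − 21609 = 2128
r = -574 / √(440 × 2128) = -574 / 967.6363 ≈ -0.5932

-0.5932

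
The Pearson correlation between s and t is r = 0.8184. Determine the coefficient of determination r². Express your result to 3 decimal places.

0.670

r² = (0.8184)² = 0.670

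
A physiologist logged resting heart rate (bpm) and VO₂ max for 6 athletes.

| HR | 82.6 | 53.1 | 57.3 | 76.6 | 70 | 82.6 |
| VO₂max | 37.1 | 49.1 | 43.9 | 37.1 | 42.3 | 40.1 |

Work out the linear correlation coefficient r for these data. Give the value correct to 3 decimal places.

-0.898

n = 6, Σx = 422.2, Σy = 249.6, Σx² = 30515.98, Σy² = 10488.14, Σxy = 17302.26
nΣxy − ΣxΣy = 103813.56 − 105381.12 = -1567.56
nΣx² − (Σx)² = 183095.88 − 178252.84 = 4843.04; nΣy² − (Σy)² = 62928.84 − 62300.16 = 628.68
r = -1567.56 / √(4843.04 × 628.68) = -1567.56 / 1744.9133 ≈ -0.898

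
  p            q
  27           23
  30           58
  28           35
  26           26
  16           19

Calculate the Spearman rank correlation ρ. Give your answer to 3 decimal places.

0.900

Rank p: 3, 5, 4, 2, 1
Rank q: 2, 5, 4, 3, 1
d = rank(p) − rank(q): 1, 0, 0, -1, 0; Σd² = 2
ρ = 1 − 6Σd² / [n(n²−1)] = 1 − 6×2 / (5×24) = 1 − 12/120 ≈ 0.900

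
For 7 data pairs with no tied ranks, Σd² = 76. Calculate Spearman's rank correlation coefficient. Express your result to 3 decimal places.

ρ = 1 − 6Σd² / [n(n²−1)] = 1 − 6×76 / (7×48)
  = 1 − 456/336 = 1 − 1.3571 ≈ -0.357

-0.357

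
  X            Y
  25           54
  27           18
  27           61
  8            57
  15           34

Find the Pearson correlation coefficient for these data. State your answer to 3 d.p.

n = 5, ΣX = 102, ΣY = 224, ΣX² = 2372, ΣY² = 11366, ΣXY = 4449
nΣXY − ΣXΣY = 22245 − 22848 = -603
nΣX² − (ΣX)² = 11860 − 10404 = 1456; nΣY² − (ΣY)² = 56830 − 50176 = 6654
r = -603 / √(1456 × 6654) = -603 / 3112.5912 ≈ -0.194

-0.194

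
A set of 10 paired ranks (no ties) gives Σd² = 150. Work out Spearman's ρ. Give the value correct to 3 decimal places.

0.091

ρ = 1 − 6Σd² / [n(n²−1)] = 1 − 6×150 / (10×99)
  = 1 − 900/990 = 1 − 0.9091 ≈ 0.091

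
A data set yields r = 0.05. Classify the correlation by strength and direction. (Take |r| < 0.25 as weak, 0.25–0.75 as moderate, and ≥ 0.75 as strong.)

r = 0.05 > 0 so the relationship is positive.
|r| = 0.05, which falls in the weak range.

weak positive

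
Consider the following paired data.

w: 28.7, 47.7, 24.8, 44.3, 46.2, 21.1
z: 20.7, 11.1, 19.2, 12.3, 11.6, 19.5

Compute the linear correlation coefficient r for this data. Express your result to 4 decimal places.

n = 6, Σw = 212.8, Σz = 94.4, Σw² = 8256.16, Σz² = 1586.44, Σwz = 3091.98
nΣwz − ΣwΣz = 18551.88 − 20088.32 = -1536.44
nΣw² − (Σw)² = 49536.96 − 45283.84 = 4253.12; nΣz² − (Σz)² = 9518.64 − 8911.36 = 607.28
r = -1536.44 / √(4253.12 × 607.28) = -1536.44 / 1607.1200 ≈ -0.9560

-0.9560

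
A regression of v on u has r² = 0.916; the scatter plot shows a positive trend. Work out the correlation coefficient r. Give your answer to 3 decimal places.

0.957

|r| = √0.916 = 0.957
The association is positive, so r = 0.957.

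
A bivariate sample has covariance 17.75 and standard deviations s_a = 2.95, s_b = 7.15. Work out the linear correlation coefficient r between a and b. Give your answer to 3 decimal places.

0.842

r = Cov(a,b) / (s_a · s_b) = 17.75 / (2.95 × 7.15)
  = 17.75 / 21.0925 ≈ 0.842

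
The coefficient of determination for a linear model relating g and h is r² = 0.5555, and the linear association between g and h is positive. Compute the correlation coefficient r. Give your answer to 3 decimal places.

|r| = √0.5555 = 0.745
The association is positive, so r = 0.745.

0.745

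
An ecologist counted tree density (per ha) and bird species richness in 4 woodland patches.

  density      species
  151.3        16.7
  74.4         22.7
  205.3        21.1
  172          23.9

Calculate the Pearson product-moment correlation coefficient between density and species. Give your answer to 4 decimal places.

n = 4, Σx = 603, Σy = 84.4, Σx² = 100159.14, Σy² = 1810.6, Σxy = 12658.22
nΣxy − ΣxΣy = 50632.88 − 50893.2 = -260.32
nΣx² − (Σx)² = 400636.56 − 363609 = 37027.56; nΣy² − (Σy)² = 7242.4 − 7123.36 = 119.04
r = -260.32 / √(37027.56 × 119.04) = -260.32 / 2099.4668 ≈ -0.1240

-0.1240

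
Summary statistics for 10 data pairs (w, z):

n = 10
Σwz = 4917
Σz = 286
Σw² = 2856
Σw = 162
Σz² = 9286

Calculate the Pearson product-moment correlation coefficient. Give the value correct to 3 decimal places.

0.561

r = (nΣwz − ΣwΣz) / √[(nΣw² − (Σw)²)(nΣz² − (Σz)²)]
Numerator: 10×4917 − 162×286 = 2838
Denominator: √[(28560 − 26244)(92860 − 81796)] = √[2316 × 11064] = 5062.0375
r = 2838 / 5062.0375 ≈ 0.561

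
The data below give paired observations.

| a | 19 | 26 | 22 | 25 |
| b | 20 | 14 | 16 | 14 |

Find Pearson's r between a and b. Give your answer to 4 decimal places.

-0.9690

n = 4, Σa = 92, Σb = 64, Σa² = 2146, Σb² = 1048, Σab = 1446
nΣab − ΣaΣb = 5784 − 5888 = -104
nΣa² − (Σa)² = 8584 − 8464 = 120; nΣb² − (Σb)² = 4192 − 4096 = 96
r = -104 / √(120 × 96) = -104 / 107.3313 ≈ -0.9690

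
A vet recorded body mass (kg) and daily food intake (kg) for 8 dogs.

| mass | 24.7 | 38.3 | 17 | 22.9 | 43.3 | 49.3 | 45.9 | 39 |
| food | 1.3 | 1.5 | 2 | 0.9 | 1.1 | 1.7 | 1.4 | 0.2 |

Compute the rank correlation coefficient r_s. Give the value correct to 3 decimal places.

0.000

Rank mass: 3, 4, 1, 2, 6, 8, 7, 5
Rank food: 4, 6, 8, 2, 3, 7, 5, 1
d = rank(mass) − rank(food): -1, -2, -7, 0, 3, 1, 2, 4; Σd² = 84
ρ = 1 − 6Σd² / [n(n²−1)] = 1 − 6×84 / (8×63) = 1 − 504/504 ≈ 0.000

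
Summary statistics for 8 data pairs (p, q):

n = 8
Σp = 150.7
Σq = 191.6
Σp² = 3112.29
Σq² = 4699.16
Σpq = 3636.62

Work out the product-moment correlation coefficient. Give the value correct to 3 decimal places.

r = (nΣpq − ΣpΣq) / √[(nΣp² − (Σp)²)(nΣq² − (Σq)²)]
Numerator: 8×3636.62 − 150.7×191.6 = 218.84
Denominator: √[(24898.32 − 22710.49)(37593.28 − 36710.56)] = √[2187.83 × 882.72] = 1389.6911
r = 218.84 / 1389.6911 ≈ 0.157

0.157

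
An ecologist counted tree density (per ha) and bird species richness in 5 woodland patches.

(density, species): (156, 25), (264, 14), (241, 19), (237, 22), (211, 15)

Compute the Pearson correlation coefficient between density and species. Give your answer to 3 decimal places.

-0.675

n = 5, Σx = 1109, Σy = 95, Σx² = 252803, Σy² = 1891, Σxy = 20554
nΣxy − ΣxΣy = 102770 − 105355 = -2585
nΣx² − (Σx)² = 1264015 − 1229881 = 34134; nΣy² − (Σy)² = 9455 − 9025 = 430
r = -2585 / √(34134 × 430) = -2585 / 3831.1382 ≈ -0.675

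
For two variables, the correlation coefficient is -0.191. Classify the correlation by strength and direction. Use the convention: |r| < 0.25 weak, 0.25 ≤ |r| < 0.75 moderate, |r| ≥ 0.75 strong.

weak negative

r = -0.191 < 0 so the relationship is negative.
|r| = 0.191, which falls in the weak range.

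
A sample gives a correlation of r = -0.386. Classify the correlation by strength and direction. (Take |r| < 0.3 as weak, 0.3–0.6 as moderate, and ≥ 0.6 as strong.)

moderate negative

r = -0.386 < 0 so the relationship is negative.
|r| = 0.386, which falls in the moderate range.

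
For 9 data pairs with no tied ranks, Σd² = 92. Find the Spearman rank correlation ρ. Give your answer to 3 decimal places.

ρ = 1 − 6Σd² / [n(n²−1)] = 1 − 6×92 / (9×80)
  = 1 − 552/720 = 1 − 0.7667 ≈ 0.233

0.233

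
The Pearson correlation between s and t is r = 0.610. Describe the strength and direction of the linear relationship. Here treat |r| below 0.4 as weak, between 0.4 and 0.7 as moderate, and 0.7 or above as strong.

moderate positive

r = 0.610 > 0 so the relationship is positive.
|r| = 0.610, which falls in the moderate range.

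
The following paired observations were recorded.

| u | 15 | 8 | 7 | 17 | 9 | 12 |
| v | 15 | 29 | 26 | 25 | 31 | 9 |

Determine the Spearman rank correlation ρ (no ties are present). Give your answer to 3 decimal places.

-0.543

Rank u: 5, 2, 1, 6, 3, 4
Rank v: 2, 5, 4, 3, 6, 1
d = rank(u) − rank(v): 3, -3, -3, 3, -3, 3; Σd² = 54
ρ = 1 − 6Σd² / [n(n²−1)] = 1 − 6×54 / (6×35) = 1 − 324/210 ≈ -0.543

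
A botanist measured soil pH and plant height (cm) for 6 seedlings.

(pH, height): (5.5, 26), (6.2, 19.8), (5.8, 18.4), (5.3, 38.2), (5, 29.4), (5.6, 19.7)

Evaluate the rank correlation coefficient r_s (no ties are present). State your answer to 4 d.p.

-0.7714

Rank pH: 3, 6, 5, 2, 1, 4
Rank height: 4, 3, 1, 6, 5, 2
d = rank(pH) − rank(height): -1, 3, 4, -4, -4, 2; Σd² = 62
ρ = 1 − 6Σd² / [n(n²−1)] = 1 − 6×62 / (6×35) = 1 − 372/210 ≈ -0.7714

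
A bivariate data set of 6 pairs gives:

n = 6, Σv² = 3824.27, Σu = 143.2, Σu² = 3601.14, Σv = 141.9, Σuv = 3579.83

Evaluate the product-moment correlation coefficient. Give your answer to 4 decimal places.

0.6590

r = (nΣuv − ΣuΣv) / √[(nΣu² − (Σu)²)(nΣv² − (Σv)²)]
Numerator: 6×3579.83 − 143.2×141.9 = 1158.9
Denominator: √[(21606.84 − 20506.24)(22945.62 − 20135.61)] = √[1100.6 × 2810.01] = 1758.6066
r = 1158.9 / 1758.6066 ≈ 0.6590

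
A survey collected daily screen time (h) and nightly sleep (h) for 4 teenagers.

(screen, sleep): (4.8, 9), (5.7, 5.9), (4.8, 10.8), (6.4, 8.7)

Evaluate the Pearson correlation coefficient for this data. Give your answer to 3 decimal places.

n = 4, Σx = 21.7, Σy = 34.4, Σx² = 119.53, Σy² = 308.14, Σxy = 184.35
nΣxy − ΣxΣy = 737.4 − 746.48 = -9.08
nΣx² − (Σx)² = 478.12 − 470.89 = 7.23; nΣy² − (Σy)² = 1232.56 − 1183.36 = 49.2
r = -9.08 / √(7.23 × 49.2) = -9.08 / 18.8604 ≈ -0.481

-0.481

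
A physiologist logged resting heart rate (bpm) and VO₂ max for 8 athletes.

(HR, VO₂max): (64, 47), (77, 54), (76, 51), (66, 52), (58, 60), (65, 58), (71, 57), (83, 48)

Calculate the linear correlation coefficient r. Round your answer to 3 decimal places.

n = 8, Σx = 560, Σy = 427, Σx² = 39676, Σy² = 22947, Σxy = 29755
nΣxy − ΣxΣy = 238040 − 239120 = -1080
nΣx² − (Σx)² = 317408 − 313600 = 3808; nΣy² − (Σy)² = 183576 − 182329 = 1247
r = -1080 / √(3808 × 1247) = -1080 / 2179.1228 ≈ -0.496

-0.496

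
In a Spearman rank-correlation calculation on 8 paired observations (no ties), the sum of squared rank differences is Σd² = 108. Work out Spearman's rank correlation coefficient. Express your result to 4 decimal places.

-0.2857

ρ = 1 − 6Σd² / [n(n²−1)] = 1 − 6×108 / (8×63)
  = 1 − 648/504 = 1 − 1.28571 ≈ -0.2857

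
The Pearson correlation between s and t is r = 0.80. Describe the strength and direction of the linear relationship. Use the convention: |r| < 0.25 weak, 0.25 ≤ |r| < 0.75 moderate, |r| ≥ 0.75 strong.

strong positive

r = 0.80 > 0 so the relationship is positive.
|r| = 0.80, which falls in the strong range.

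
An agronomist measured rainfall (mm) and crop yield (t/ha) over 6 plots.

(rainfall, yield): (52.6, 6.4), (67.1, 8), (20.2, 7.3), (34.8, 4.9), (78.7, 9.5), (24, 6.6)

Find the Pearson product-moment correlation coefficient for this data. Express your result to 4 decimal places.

0.6636

n = 6, Σx = 277.4, Σy = 42.7, Σx² = 15657.94, Σy² = 316.07, Σxy = 2097.47
nΣxy − ΣxΣy = 12584.82 − 11844.98 = 739.84
nΣx² − (Σx)² = 93947.64 − 76950.76 = 16996.88; nΣy² − (Σy)² = 1896.42 − 1823.29 = 73.13
r = 739.84 / √(16996.88 × 73.13) = 739.84 / 1114.8910 ≈ 0.6636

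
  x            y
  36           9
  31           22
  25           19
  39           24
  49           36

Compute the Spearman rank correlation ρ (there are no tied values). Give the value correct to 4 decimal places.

Rank x: 3, 2, 1, 4, 5
Rank y: 1, 3, 2, 4, 5
d = rank(x) − rank(y): 2, -1, -1, 0, 0; Σd² = 6
ρ = 1 − 6Σd² / [n(n²−1)] = 1 − 6×6 / (5×24) = 1 − 36/120 ≈ 0.7000

0.7000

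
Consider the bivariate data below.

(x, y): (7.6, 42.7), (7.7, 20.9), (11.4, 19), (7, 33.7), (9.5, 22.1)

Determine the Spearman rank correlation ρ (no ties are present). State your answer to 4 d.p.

Rank x: 2, 3, 5, 1, 4
Rank y: 5, 2, 1, 4, 3
d = rank(x) − rank(y): -3, 1, 4, -3, 1; Σd² = 36
ρ = 1 − 6Σd² / [n(n²−1)] = 1 − 6×36 / (5×24) = 1 − 216/120 ≈ -0.8000

-0.8000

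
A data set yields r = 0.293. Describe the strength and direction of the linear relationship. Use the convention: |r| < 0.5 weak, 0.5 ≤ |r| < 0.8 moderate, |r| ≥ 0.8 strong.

r = 0.293 > 0 so the relationship is positive.
|r| = 0.293, which falls in the weak range.

weak positive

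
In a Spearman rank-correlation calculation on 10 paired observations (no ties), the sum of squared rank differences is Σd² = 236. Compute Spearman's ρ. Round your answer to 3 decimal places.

ρ = 1 − 6Σd² / [n(n²−1)] = 1 − 6×236 / (10×99)
  = 1 − 1416/990 = 1 − 1.4303 ≈ -0.430

-0.430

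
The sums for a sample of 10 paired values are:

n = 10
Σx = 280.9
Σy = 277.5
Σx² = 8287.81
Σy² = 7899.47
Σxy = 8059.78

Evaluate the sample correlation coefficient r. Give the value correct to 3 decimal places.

r = (nΣxy − ΣxΣy) / √[(nΣx² − (Σx)²)(nΣy² − (Σy)²)]
Numerator: 10×8059.78 − 280.9×277.5 = 2648.05
Denominator: √[(82878.1 − 78904.81)(78994.7 − 77006.25)] = √[3973.29 × 1988.45] = 2810.8163
r = 2648.05 / 2810.8163 ≈ 0.942

0.942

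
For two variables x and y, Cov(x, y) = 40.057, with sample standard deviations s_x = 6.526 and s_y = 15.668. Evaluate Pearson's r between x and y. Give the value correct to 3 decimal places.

0.392

r = Cov(x,y) / (s_x · s_y) = 40.057 / (6.526 × 15.668)
  = 40.057 / 102.2494 ≈ 0.392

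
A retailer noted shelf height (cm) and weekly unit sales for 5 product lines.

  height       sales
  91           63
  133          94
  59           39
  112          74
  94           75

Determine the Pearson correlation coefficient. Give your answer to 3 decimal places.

n = 5, Σx = 489, Σy = 345, Σx² = 50831, Σy² = 25427, Σxy = 35874
nΣxy − ΣxΣy = 179370 − 168705 = 10665
nΣx² − (Σx)² = 254155 − 239121 = 15034; nΣy² − (Σy)² = 127135 − 119025 = 8110
r = 10665 / √(15034 × 8110) = 10665 / 11041.9989 ≈ 0.966

0.966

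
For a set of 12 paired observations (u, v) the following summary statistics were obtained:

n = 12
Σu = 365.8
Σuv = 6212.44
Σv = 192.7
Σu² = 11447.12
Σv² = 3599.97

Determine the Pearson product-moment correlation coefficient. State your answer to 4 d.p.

r = (nΣuv − ΣuΣv) / √[(nΣu² − (Σu)²)(nΣv² − (Σv)²)]
Numerator: 12×6212.44 − 365.8×192.7 = 4059.62
Denominator: √[(137365.44 − 133809.64)(43199.64 − 37133.29)] = √[3555.8 × 6066.35] = 4644.4297
r = 4059.62 / 4644.4297 ≈ 0.8741

0.8741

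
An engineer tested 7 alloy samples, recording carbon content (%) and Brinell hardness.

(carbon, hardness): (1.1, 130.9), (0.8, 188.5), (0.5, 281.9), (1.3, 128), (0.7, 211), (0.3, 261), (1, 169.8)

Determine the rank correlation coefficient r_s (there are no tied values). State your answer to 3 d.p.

Rank carbon: 6, 4, 2, 7, 3, 1, 5
Rank hardness: 2, 4, 7, 1, 5, 6, 3
d = rank(carbon) − rank(hardness): 4, 0, -5, 6, -2, -5, 2; Σd² = 110
ρ = 1 − 6Σd² / [n(n²−1)] = 1 − 6×110 / (7×48) = 1 − 660/336 ≈ -0.964

-0.964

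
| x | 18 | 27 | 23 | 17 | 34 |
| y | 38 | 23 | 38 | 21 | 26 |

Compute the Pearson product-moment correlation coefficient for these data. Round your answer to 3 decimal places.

-0.239

n = 5, Σx = 119, Σy = 146, Σx² = 3027, Σy² = 4534, Σxy = 3420
nΣxy − ΣxΣy = 17100 − 17374 = -274
nΣx² − (Σx)² = 15135 − 14161 = 974; nΣy² − (Σy)² = 22670 − 21316 = 1354
r = -274 / √(974 × 1354) = -274 / 1148.3884 ≈ -0.239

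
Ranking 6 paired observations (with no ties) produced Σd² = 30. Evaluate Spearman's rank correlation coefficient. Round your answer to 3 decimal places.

0.143

ρ = 1 − 6Σd² / [n(n²−1)] = 1 − 6×30 / (6×35)
  = 1 − 180/210 = 1 − 0.8571 ≈ 0.143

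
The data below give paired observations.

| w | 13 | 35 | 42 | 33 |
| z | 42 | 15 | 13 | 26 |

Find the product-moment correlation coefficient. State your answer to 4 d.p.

-0.9611

n = 4, Σw = 123, Σz = 96, Σw² = 4247, Σz² = 2834, Σwz = 2475
nΣwz − ΣwΣz = 9900 − 11808 = -1908
nΣw² − (Σw)² = 16988 − 15129 = 1859; nΣz² − (Σz)² = 11336 − 9216 = 2120
r = -1908 / √(1859 × 2120) = -1908 / 1985.2154 ≈ -0.9611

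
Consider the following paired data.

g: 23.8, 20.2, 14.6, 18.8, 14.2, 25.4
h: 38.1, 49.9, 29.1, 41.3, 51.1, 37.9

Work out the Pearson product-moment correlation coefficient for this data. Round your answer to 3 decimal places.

-0.105

n = 6, Σg = 117, Σh = 247.4, Σg² = 2387.88, Σh² = 10541.74, Σgh = 4804.34
nΣgh − ΣgΣh = 28826.04 − 28945.8 = -119.76
nΣg² − (Σg)² = 14327.28 − 13689 = 638.28; nΣh² − (Σh)² = 63250.44 − 61206.76 = 2043.68
r = -119.76 / √(638.28 × 2043.68) = -119.76 / 1142.1209 ≈ -0.105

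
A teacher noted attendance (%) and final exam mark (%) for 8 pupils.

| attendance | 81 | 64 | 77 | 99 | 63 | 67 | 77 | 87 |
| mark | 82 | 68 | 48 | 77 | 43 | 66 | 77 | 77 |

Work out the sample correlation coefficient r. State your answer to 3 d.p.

n = 8, Σx = 615, Σy = 538, Σx² = 48343, Σy² = 37644, Σxy = 42072
nΣxy − ΣxΣy = 336576 − 330870 = 5706
nΣx² − (Σx)² = 386744 − 378225 = 8519; nΣy² − (Σy)² = 301152 − 289444 = 11708
r = 5706 / √(8519 × 11708) = 5706 / 9987.0142 ≈ 0.571

0.571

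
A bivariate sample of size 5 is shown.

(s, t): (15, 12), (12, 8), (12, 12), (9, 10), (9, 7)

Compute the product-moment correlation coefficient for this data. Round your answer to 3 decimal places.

n = 5, Σs = 57, Σt = 49, Σs² = 675, Σt² = 501, Σst = 573
nΣst − ΣsΣt = 2865 − 2793 = 72
nΣs² − (Σs)² = 3375 − 3249 = 126; nΣt² − (Σt)² = 2505 − 2401 = 104
r = 72 / √(126 × 104) = 72 / 114.4727 ≈ 0.629

0.629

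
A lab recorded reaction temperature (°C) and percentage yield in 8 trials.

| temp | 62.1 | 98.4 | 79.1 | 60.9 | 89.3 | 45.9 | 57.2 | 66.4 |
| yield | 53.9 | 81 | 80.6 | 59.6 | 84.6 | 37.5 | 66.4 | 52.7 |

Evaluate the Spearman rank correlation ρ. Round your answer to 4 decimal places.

0.7381

Rank temp: 4, 8, 6, 3, 7, 1, 2, 5
Rank yield: 3, 7, 6, 4, 8, 1, 5, 2
d = rank(temp) − rank(yield): 1, 1, 0, -1, -1, 0, -3, 3; Σd² = 22
ρ = 1 − 6Σd² / [n(n²−1)] = 1 − 6×22 / (8×63) = 1 − 132/504 ≈ 0.7381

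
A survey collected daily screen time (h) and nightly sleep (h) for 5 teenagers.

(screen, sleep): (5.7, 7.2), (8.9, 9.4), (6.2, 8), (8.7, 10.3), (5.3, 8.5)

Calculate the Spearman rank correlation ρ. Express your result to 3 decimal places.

Rank screen: 2, 5, 3, 4, 1
Rank sleep: 1, 4, 2, 5, 3
d = rank(screen) − rank(sleep): 1, 1, 1, -1, -2; Σd² = 8
ρ = 1 − 6Σd² / [n(n²−1)] = 1 − 6×8 / (5×24) = 1 − 48/120 ≈ 0.600

0.600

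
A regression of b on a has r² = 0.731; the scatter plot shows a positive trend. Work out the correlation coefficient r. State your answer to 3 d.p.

0.855

|r| = √0.731 = 0.855
The association is positive, so r = 0.855.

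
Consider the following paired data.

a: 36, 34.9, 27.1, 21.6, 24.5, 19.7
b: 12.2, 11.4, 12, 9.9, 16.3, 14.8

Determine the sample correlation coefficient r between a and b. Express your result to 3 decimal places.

n = 6, Σa = 163.8, Σb = 76.6, Σa² = 4703.32, Σb² = 1005.54, Σab = 2067.01
nΣab − ΣaΣb = 12402.06 − 12547.08 = -145.02
nΣa² − (Σa)² = 28219.92 − 26830.44 = 1389.48; nΣb² − (Σb)² = 6033.24 − 5867.56 = 165.68
r = -145.02 / √(1389.48 × 165.68) = -145.02 / 479.8010 ≈ -0.302

-0.302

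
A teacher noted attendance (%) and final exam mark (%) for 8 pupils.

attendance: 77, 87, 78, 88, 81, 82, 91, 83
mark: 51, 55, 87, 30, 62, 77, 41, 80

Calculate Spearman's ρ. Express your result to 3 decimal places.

Rank attendance: 1, 6, 2, 7, 3, 4, 8, 5
Rank mark: 3, 4, 8, 1, 5, 6, 2, 7
d = rank(attendance) − rank(mark): -2, 2, -6, 6, -2, -2, 6, -2; Σd² = 128
ρ = 1 − 6Σd² / [n(n²−1)] = 1 − 6×128 / (8×63) = 1 − 768/504 ≈ -0.524

-0.524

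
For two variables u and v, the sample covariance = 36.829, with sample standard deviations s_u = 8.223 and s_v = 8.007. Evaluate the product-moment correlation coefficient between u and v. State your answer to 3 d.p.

r = Cov(u,v) / (s_u · s_v) = 36.829 / (8.223 × 8.007)
  = 36.829 / 65.8416 ≈ 0.559

0.559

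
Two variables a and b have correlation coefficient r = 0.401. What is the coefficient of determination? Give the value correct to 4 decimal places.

r² = (0.401)² = 0.1608

0.1608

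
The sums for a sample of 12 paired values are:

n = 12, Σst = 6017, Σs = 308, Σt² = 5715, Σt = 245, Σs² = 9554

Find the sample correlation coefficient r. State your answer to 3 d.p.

-0.250

r = (nΣst − ΣsΣt) / √[(nΣs² − (Σs)²)(nΣt² − (Σt)²)]
Numerator: 12×6017 − 308×245 = -3256
Denominator: √[(114648 − 94864)(68580 − 60025)] = √[19784 × 8555] = 13009.6933
r = -3256 / 13009.6933 ≈ -0.250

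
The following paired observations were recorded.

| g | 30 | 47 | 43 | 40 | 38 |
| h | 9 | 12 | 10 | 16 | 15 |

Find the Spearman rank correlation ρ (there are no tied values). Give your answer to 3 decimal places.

Rank g: 1, 5, 4, 3, 2
Rank h: 1, 3, 2, 5, 4
d = rank(g) − rank(h): 0, 2, 2, -2, -2; Σd² = 16
ρ = 1 − 6Σd² / [n(n²−1)] = 1 − 6×16 / (5×24) = 1 − 96/120 ≈ 0.200

0.200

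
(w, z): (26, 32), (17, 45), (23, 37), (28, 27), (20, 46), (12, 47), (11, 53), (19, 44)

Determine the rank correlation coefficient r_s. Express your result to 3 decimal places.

-0.929

Rank w: 7, 3, 6, 8, 5, 2, 1, 4
Rank z: 2, 5, 3, 1, 6, 7, 8, 4
d = rank(w) − rank(z): 5, -2, 3, 7, -1, -5, -7, 0; Σd² = 162
ρ = 1 − 6Σd² / [n(n²−1)] = 1 − 6×162 / (8×63) = 1 − 972/504 ≈ -0.929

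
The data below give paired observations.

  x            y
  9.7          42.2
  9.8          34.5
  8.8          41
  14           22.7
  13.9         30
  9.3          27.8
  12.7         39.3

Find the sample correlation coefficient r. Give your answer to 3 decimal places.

-0.522

n = 7, Σx = 78.2, Σy = 237.5, Σx² = 904.56, Σy² = 8384.71, Σxy = 2600.69
nΣxy − ΣxΣy = 18204.83 − 18572.5 = -367.67
nΣx² − (Σx)² = 6331.92 − 6115.24 = 216.68; nΣy² − (Σy)² = 58692.97 − 56406.25 = 2286.72
r = -367.67 / √(216.68 × 2286.72) = -367.67 / 703.9080 ≈ -0.522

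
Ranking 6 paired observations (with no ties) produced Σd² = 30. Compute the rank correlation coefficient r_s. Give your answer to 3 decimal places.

0.143

ρ = 1 − 6Σd² / [n(n²−1)] = 1 − 6×30 / (6×35)
  = 1 − 180/210 = 1 − 0.8571 ≈ 0.143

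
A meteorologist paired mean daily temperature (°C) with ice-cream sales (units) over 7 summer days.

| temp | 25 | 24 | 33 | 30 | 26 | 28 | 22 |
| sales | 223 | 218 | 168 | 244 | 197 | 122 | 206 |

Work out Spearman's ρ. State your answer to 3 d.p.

-0.250

Rank temp: 3, 2, 7, 6, 4, 5, 1
Rank sales: 6, 5, 2, 7, 3, 1, 4
d = rank(temp) − rank(sales): -3, -3, 5, -1, 1, 4, -3; Σd² = 70
ρ = 1 − 6Σd² / [n(n²−1)] = 1 − 6×70 / (7×48) = 1 − 420/336 ≈ -0.250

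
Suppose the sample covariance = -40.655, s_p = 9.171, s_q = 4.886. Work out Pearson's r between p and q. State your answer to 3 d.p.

-0.907

r = Cov(p,q) / (s_p · s_q) = -40.655 / (9.171 × 4.886)
  = -40.655 / 44.8095 ≈ -0.907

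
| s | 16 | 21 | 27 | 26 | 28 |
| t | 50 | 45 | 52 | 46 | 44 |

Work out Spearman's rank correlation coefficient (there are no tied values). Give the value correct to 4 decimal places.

-0.3000

Rank s: 1, 2, 4, 3, 5
Rank t: 4, 2, 5, 3, 1
d = rank(s) − rank(t): -3, 0, -1, 0, 4; Σd² = 26
ρ = 1 − 6Σd² / [n(n²−1)] = 1 − 6×26 / (5×24) = 1 − 156/120 ≈ -0.3000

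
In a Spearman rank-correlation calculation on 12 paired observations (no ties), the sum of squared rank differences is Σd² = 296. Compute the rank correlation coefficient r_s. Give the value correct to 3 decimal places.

ρ = 1 − 6Σd² / [n(n²−1)] = 1 − 6×296 / (12×143)
  = 1 − 1776/1716 = 1 − 1.0350 ≈ -0.035

-0.035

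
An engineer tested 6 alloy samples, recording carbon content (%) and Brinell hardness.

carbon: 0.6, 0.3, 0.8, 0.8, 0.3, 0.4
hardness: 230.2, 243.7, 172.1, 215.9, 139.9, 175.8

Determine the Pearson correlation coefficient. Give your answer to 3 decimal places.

n = 6, Σx = 3.2, Σy = 1177.6, Σx² = 1.98, Σy² = 239090.6, Σxy = 633.92
nΣxy − ΣxΣy = 3803.52 − 3768.32 = 35.2
nΣx² − (Σx)² = 11.88 − 10.24 = 1.64; nΣy² − (Σy)² = 1434543.6 − 1386741.76 = 47801.84
r = 35.2 / √(1.64 × 47801.84) = 35.2 / 279.9911 ≈ 0.126

0.126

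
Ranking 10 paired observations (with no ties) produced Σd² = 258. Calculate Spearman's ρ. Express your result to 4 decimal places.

-0.5636

ρ = 1 − 6Σd² / [n(n²−1)] = 1 − 6×258 / (10×99)
  = 1 − 1548/990 = 1 − 1.56364 ≈ -0.5636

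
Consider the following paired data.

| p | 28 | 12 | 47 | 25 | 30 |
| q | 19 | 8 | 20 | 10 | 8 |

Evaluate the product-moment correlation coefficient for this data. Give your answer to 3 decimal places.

n = 5, Σp = 142, Σq = 65, Σp² = 4662, Σq² = 989, Σpq = 2058
nΣpq − ΣpΣq = 10290 − 9230 = 1060
nΣp² − (Σp)² = 23310 − 20164 = 3146; nΣq² − (Σq)² = 4945 − 4225 = 720
r = 1060 / √(3146 × 720) = 1060 / 1505.0316 ≈ 0.704

0.704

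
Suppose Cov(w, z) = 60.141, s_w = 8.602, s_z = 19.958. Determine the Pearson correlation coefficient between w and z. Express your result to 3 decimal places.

r = Cov(w,z) / (s_w · s_z) = 60.141 / (8.602 × 19.958)
  = 60.141 / 171.6787 ≈ 0.350

0.350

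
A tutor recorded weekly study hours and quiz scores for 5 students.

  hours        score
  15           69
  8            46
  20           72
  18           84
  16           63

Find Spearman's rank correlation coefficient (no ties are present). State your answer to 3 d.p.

Rank hours: 2, 1, 5, 4, 3
Rank score: 3, 1, 4, 5, 2
d = rank(hours) − rank(score): -1, 0, 1, -1, 1; Σd² = 4
ρ = 1 − 6Σd² / [n(n²−1)] = 1 − 6×4 / (5×24) = 1 − 24/120 ≈ 0.800

0.800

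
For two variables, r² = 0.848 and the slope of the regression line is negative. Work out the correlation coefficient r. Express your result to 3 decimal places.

|r| = √0.848 = 0.921
The association is negative, so r = −0.921.

-0.921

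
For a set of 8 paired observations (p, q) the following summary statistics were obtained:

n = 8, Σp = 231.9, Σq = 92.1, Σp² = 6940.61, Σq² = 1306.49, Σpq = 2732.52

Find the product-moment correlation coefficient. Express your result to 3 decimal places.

r = (nΣpq − ΣpΣq) / √[(nΣp² − (Σp)²)(nΣq² − (Σq)²)]
Numerator: 8×2732.52 − 231.9×92.1 = 502.17
Denominator: √[(55524.88 − 53777.61)(10451.92 − 8482.41)] = √[1747.27 × 1969.51] = 1855.0649
r = 502.17 / 1855.0649 ≈ 0.271

0.271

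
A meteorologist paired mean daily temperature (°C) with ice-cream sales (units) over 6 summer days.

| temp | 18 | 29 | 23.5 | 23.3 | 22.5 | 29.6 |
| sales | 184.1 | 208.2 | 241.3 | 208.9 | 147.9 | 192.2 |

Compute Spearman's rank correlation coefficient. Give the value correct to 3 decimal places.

0.429

Rank temp: 1, 5, 4, 3, 2, 6
Rank sales: 2, 4, 6, 5, 1, 3
d = rank(temp) − rank(sales): -1, 1, -2, -2, 1, 3; Σd² = 20
ρ = 1 − 6Σd² / [n(n²−1)] = 1 − 6×20 / (6×35) = 1 − 120/210 ≈ 0.429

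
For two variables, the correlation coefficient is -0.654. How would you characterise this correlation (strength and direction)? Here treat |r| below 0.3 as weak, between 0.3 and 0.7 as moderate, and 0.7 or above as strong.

r = -0.654 < 0 so the relationship is negative.
|r| = 0.654, which falls in the moderate range.

moderate negative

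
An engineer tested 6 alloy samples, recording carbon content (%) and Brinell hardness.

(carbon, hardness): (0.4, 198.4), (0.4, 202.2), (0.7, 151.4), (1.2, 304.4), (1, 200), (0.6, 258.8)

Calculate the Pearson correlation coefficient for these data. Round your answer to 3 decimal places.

n = 6, Σx = 4.3, Σy = 1315.2, Σx² = 3.61, Σy² = 302806.16, Σxy = 986.78
nΣxy − ΣxΣy = 5920.68 − 5655.36 = 265.32
nΣx² − (Σx)² = 21.66 − 18.49 = 3.17; nΣy² − (Σy)² = 1816836.96 − 1729751.04 = 87085.92
r = 265.32 / √(3.17 × 87085.92) = 265.32 / 525.4164 ≈ 0.505

0.505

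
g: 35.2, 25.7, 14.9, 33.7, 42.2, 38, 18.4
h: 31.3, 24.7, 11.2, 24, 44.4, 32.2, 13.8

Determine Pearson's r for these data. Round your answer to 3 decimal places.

n = 7, Σg = 208.1, Σh = 181.6, Σg² = 6820.63, Σh² = 5489.86, Σgh = 6063.43
nΣgh − ΣgΣh = 42444.01 − 37790.96 = 4653.05
nΣg² − (Σg)² = 47744.41 − 43305.61 = 4438.8; nΣh² − (Σh)² = 38429.02 − 32978.56 = 5450.46
r = 4653.05 / √(4438.8 × 5450.46) = 4653.05 / 4918.6890 ≈ 0.946

0.946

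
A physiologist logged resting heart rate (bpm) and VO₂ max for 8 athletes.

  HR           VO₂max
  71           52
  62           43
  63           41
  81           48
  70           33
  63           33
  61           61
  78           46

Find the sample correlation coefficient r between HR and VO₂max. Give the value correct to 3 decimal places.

n = 8, Σx = 549, Σy = 357, Σx² = 38089, Σy² = 16553, Σxy = 24527
nΣxy − ΣxΣy = 196216 − 195993 = 223
nΣx² − (Σx)² = 304712 − 301401 = 3311; nΣy² − (Σy)² = 132424 − 127449 = 4975
r = 223 / √(3311 × 4975) = 223 / 4058.5989 ≈ 0.055

0.055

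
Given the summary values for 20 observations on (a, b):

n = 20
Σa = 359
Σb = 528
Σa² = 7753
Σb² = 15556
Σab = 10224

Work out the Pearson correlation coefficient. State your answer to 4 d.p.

r = (nΣab − ΣaΣb) / √[(nΣa² − (Σa)²)(nΣb² − (Σb)²)]
Numerator: 20×10224 − 359×528 = 14928
Denominator: √[(155060 − 128881)(311120 − 278784)] = √[26179 × 32336] = 29095.0880
r = 14928 / 29095.0880 ≈ 0.5131

0.5131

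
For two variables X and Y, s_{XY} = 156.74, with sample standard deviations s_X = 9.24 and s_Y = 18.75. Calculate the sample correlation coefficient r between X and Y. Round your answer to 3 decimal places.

0.905

r = Cov(X,Y) / (s_X · s_Y) = 156.74 / (9.24 × 18.75)
  = 156.74 / 173.2500 ≈ 0.905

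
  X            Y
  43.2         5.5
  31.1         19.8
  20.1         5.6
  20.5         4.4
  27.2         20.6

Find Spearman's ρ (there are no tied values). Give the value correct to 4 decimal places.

0.1000

Rank X: 5, 4, 1, 2, 3
Rank Y: 2, 4, 3, 1, 5
d = rank(X) − rank(Y): 3, 0, -2, 1, -2; Σd² = 18
ρ = 1 − 6Σd² / [n(n²−1)] = 1 − 6×18 / (5×24) = 1 − 108/120 ≈ 0.1000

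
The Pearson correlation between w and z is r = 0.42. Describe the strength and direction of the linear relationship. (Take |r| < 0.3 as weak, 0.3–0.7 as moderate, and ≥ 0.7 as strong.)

r = 0.42 > 0 so the relationship is positive.
|r| = 0.42, which falls in the moderate range.

moderate positive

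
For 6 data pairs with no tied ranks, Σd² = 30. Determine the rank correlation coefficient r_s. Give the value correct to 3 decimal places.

ρ = 1 − 6Σd² / [n(n²−1)] = 1 − 6×30 / (6×35)
  = 1 − 180/210 = 1 − 0.8571 ≈ 0.143

0.143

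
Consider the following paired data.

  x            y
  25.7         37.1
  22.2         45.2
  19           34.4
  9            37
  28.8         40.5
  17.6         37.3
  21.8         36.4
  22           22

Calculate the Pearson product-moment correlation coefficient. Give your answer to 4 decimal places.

0.0906

n = 8, Σx = 166.1, Σy = 289.9, Σx² = 3693.77, Σy² = 10812.31, Σxy = 6043.91
nΣxy − ΣxΣy = 48351.28 − 48152.39 = 198.89
nΣx² − (Σx)² = 29550.16 − 27589.21 = 1960.95; nΣy² − (Σy)² = 86498.48 − 84042.01 = 2456.47
r = 198.89 / √(1960.95 × 2456.47) = 198.89 / 2194.7699 ≈ 0.0906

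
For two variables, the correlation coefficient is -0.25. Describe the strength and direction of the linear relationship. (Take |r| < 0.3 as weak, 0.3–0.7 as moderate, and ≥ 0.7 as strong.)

weak negative

r = -0.25 < 0 so the relationship is negative.
|r| = 0.25, which falls in the weak range.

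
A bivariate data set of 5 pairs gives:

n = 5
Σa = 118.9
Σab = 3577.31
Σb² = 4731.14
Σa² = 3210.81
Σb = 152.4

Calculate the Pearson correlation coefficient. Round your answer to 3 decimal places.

r = (nΣab − ΣaΣb) / √[(nΣa² − (Σa)²)(nΣb² − (Σb)²)]
Numerator: 5×3577.31 − 118.9×152.4 = -233.81
Denominator: √[(16054.05 − 14137.21)(23655.7 − 23225.76)] = √[1916.84 × 429.94] = 907.8140
r = -233.81 / 907.8140 ≈ -0.258

-0.258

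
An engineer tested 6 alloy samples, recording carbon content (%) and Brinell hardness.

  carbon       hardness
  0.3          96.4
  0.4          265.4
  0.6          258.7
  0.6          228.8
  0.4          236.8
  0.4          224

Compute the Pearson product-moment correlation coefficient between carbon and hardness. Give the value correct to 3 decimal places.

0.589

n = 6, Σx = 2.7, Σy = 1310.1, Σx² = 1.29, Σy² = 305255.49, Σxy = 611.9
nΣxy − ΣxΣy = 3671.4 − 3537.27 = 134.13
nΣx² − (Σx)² = 7.74 − 7.29 = 0.45; nΣy² − (Σy)² = 1831532.94 − 1716362.01 = 115170.93
r = 134.13 / √(0.45 × 115170.93) = 134.13 / 227.6553 ≈ 0.589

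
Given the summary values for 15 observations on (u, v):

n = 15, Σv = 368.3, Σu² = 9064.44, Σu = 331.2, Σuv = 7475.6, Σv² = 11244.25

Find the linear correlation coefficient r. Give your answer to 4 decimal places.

-0.3343

r = (nΣuv − ΣuΣv) / √[(nΣu² − (Σu)²)(nΣv² − (Σv)²)]
Numerator: 15×7475.6 − 331.2×368.3 = -9846.96
Denominator: √[(135966.6 − 109693.44)(168663.75 − 135644.89)] = √[26273.16 × 33018.86] = 29453.5192
r = -9846.96 / 29453.5192 ≈ -0.3343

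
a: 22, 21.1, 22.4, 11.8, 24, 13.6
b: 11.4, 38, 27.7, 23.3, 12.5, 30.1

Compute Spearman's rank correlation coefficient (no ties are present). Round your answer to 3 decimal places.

-0.371

Rank a: 4, 3, 5, 1, 6, 2
Rank b: 1, 6, 4, 3, 2, 5
d = rank(a) − rank(b): 3, -3, 1, -2, 4, -3; Σd² = 48
ρ = 1 − 6Σd² / [n(n²−1)] = 1 − 6×48 / (6×35) = 1 − 288/210 ≈ -0.371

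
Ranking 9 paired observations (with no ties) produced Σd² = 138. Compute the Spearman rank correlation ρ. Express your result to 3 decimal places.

ρ = 1 − 6Σd² / [n(n²−1)] = 1 − 6×138 / (9×80)
  = 1 − 828/720 = 1 − 1.1500 ≈ -0.150

-0.150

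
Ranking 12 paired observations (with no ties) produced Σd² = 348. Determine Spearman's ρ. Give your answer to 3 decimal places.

ρ = 1 − 6Σd² / [n(n²−1)] = 1 − 6×348 / (12×143)
  = 1 − 2088/1716 = 1 − 1.2168 ≈ -0.217

-0.217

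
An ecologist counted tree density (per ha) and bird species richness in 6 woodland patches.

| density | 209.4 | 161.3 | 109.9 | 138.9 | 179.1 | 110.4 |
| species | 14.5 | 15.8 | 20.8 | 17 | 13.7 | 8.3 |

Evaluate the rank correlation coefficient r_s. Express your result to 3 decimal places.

Rank density: 6, 4, 1, 3, 5, 2
Rank species: 3, 4, 6, 5, 2, 1
d = rank(density) − rank(species): 3, 0, -5, -2, 3, 1; Σd² = 48
ρ = 1 − 6Σd² / [n(n²−1)] = 1 − 6×48 / (6×35) = 1 − 288/210 ≈ -0.371

-0.371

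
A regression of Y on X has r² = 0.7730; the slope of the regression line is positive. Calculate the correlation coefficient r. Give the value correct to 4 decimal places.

0.8792

|r| = √0.7730 = 0.8792
The association is positive, so r = 0.8792.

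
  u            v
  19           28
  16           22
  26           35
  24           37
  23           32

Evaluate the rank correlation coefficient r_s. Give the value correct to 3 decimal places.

0.900

Rank u: 2, 1, 5, 4, 3
Rank v: 2, 1, 4, 5, 3
d = rank(u) − rank(v): 0, 0, 1, -1, 0; Σd² = 2
ρ = 1 − 6Σd² / [n(n²−1)] = 1 − 6×2 / (5×24) = 1 − 12/120 ≈ 0.900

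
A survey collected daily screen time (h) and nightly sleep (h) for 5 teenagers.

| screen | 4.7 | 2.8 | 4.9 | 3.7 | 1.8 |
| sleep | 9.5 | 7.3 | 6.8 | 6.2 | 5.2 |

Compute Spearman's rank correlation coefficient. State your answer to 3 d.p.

Rank screen: 4, 2, 5, 3, 1
Rank sleep: 5, 4, 3, 2, 1
d = rank(screen) − rank(sleep): -1, -2, 2, 1, 0; Σd² = 10
ρ = 1 − 6Σd² / [n(n²−1)] = 1 − 6×10 / (5×24) = 1 − 60/120 ≈ 0.500

0.500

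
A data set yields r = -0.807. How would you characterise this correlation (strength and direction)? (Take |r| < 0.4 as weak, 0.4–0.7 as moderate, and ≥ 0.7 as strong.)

strong negative

r = -0.807 < 0 so the relationship is negative.
|r| = 0.807, which falls in the strong range.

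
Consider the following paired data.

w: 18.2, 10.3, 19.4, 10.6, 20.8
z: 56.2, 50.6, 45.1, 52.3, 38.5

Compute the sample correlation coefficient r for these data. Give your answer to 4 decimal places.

n = 5, Σw = 79.3, Σz = 242.7, Σw² = 1358.69, Σz² = 11970.35, Σwz = 3774.14
nΣwz − ΣwΣz = 18870.7 − 19246.11 = -375.41
nΣw² − (Σw)² = 6793.45 − 6288.49 = 504.96; nΣz² − (Σz)² = 59851.75 − 58903.29 = 948.46
r = -375.41 / √(504.96 × 948.46) = -375.41 / 692.0508 ≈ -0.5425

-0.5425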